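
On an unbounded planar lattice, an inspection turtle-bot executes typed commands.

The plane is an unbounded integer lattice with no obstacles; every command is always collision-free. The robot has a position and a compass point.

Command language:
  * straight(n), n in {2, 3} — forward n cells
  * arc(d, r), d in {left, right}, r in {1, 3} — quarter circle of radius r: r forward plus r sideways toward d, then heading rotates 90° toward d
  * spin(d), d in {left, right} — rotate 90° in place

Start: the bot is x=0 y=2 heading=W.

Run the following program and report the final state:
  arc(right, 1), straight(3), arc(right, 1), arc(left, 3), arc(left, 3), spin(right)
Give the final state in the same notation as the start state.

from: x=0 y=2 heading=W
step 1 (arc(right, 1)): x=-1 y=3 heading=N
step 2 (straight(3)): x=-1 y=6 heading=N
step 3 (arc(right, 1)): x=0 y=7 heading=E
step 4 (arc(left, 3)): x=3 y=10 heading=N
step 5 (arc(left, 3)): x=0 y=13 heading=W
step 6 (spin(right)): x=0 y=13 heading=N

x=0 y=13 heading=N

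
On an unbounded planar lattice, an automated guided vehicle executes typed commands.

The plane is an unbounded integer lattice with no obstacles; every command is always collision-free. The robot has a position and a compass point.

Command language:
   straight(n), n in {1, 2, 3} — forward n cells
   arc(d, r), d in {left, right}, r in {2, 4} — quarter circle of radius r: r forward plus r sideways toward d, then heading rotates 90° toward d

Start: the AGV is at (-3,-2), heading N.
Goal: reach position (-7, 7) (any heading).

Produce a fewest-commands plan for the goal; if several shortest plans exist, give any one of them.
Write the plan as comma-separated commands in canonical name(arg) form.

straight(3), straight(2), arc(left, 4)

t0: at (-3,-2), heading N
step 1 (straight(3)): at (-3,1), heading N
step 2 (straight(2)): at (-3,3), heading N
step 3 (arc(left, 4)): at (-7,7), heading W
no 2-step plan works, so 3 is optimal.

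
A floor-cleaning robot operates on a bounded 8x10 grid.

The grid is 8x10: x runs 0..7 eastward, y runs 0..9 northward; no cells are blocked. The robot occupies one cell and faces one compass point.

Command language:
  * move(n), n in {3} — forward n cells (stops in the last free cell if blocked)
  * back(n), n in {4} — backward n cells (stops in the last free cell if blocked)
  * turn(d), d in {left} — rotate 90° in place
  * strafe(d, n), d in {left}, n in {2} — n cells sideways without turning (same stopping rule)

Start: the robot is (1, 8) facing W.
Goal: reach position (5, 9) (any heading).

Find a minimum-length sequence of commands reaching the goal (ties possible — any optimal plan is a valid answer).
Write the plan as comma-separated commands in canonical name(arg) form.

begin: (1, 8) facing W
1. back(4) → (5, 8) facing W
2. turn(left) → (5, 8) facing S
3. back(4) → (5, 9) facing S
nothing shorter than 3 reaches the goal.

back(4), turn(left), back(4)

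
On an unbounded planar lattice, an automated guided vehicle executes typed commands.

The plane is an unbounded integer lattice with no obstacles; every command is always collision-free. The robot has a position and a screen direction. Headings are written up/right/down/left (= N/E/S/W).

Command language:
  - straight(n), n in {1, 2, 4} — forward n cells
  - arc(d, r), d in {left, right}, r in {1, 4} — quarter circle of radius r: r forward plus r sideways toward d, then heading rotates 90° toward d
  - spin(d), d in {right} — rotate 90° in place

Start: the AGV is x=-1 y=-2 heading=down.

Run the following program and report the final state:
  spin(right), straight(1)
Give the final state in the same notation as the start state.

from: x=-1 y=-2 heading=down
[1] after spin(right): x=-1 y=-2 heading=left
[2] after straight(1): x=-2 y=-2 heading=left

x=-2 y=-2 heading=left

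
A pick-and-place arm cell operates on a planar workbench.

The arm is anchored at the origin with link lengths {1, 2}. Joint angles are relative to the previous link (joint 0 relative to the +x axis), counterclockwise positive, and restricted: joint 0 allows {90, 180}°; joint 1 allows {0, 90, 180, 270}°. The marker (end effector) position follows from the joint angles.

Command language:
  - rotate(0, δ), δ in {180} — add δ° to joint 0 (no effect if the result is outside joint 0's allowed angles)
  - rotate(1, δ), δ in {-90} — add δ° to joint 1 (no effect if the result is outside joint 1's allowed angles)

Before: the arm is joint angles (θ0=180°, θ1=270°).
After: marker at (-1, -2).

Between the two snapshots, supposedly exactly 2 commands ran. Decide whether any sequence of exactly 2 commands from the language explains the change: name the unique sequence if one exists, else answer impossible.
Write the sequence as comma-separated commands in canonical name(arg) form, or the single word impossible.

rotate(1, -90), rotate(1, -90)

t0: joint angles (θ0=180°, θ1=270°)
step 1 (rotate(1, -90)): joint angles (θ0=180°, θ1=180°)
step 2 (rotate(1, -90)): joint angles (θ0=180°, θ1=90°)
no rival 2-sequence matches.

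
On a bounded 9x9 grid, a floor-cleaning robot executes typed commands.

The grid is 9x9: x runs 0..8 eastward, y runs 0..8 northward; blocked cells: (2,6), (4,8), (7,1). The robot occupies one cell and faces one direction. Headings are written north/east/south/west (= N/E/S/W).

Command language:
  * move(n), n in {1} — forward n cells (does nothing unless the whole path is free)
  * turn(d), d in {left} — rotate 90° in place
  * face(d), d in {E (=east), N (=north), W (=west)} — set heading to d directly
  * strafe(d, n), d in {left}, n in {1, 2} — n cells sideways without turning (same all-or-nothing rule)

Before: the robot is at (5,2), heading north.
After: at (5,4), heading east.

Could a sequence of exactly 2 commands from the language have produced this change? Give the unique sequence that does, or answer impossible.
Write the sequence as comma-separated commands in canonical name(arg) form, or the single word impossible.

key: running strafe(left, 2) before face(E) would end elsewhere — order is forced
t0: at (5,2), heading north
t=1 face(E) ⇒ at (5,2), heading east
t=2 strafe(left, 2) ⇒ at (5,4), heading east
no other 2-command option fits: unique.

face(E), strafe(left, 2)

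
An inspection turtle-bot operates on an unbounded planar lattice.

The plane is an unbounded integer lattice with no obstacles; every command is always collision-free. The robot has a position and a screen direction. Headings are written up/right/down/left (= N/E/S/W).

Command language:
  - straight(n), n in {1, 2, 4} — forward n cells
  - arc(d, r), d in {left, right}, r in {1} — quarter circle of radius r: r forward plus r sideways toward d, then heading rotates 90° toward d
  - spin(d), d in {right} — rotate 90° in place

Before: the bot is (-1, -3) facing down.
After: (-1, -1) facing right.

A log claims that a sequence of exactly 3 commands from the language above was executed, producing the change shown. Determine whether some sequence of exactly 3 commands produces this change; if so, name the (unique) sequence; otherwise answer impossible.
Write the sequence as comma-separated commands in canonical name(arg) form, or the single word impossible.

spin(right), arc(right, 1), arc(right, 1)

key: running arc(right, 1) before spin(right) would end elsewhere — order is forced
initial: (-1, -3) facing down
[1] after spin(right): (-1, -3) facing left
[2] after arc(right, 1): (-2, -2) facing up
[3] after arc(right, 1): (-1, -1) facing right
no other 3-command option fits: unique.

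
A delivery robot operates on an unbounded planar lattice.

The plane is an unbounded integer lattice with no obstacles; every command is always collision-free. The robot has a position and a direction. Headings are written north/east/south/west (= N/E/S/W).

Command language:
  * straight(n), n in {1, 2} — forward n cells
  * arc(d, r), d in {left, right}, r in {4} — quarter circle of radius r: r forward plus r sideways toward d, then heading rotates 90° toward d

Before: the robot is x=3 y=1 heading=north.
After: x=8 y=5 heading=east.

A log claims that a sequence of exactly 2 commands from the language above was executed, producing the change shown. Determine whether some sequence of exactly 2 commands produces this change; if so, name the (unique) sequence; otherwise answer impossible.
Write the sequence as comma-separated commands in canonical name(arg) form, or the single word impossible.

arc(right, 4), straight(1)

key: running straight(1) before arc(right, 4) would end elsewhere — order is forced
start: x=3 y=1 heading=north
step 1 (arc(right, 4)): x=7 y=5 heading=east
step 2 (straight(1)): x=8 y=5 heading=east
no other 2-command option fits: unique.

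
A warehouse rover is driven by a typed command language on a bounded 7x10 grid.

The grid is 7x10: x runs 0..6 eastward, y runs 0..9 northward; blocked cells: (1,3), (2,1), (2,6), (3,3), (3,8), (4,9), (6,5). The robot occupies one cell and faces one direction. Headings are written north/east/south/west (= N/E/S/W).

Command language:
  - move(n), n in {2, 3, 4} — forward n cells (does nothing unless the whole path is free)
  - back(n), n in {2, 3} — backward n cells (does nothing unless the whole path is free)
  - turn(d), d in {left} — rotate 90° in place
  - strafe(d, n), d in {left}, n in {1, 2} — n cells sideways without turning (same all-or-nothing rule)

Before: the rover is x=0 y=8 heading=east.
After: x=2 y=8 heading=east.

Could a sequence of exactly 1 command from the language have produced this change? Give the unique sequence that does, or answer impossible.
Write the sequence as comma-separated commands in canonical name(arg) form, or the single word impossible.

move(2)

key: heading stays E — the single command does not turn
initial: x=0 y=8 heading=east
t=1 move(2) ⇒ x=2 y=8 heading=east
all 8 alternatives checked — unique.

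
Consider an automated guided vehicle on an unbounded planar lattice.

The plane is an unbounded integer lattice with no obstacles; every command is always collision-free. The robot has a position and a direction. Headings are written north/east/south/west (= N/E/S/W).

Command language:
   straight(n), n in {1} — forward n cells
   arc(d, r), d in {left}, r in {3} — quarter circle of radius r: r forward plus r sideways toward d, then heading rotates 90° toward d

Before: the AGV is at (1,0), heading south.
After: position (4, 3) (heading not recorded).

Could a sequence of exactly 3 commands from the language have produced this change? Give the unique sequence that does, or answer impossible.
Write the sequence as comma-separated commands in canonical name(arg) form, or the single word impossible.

begin: at (1,0), heading south
t=1 arc(left, 3) ⇒ at (4,-3), heading east
t=2 arc(left, 3) ⇒ at (7,0), heading north
t=3 arc(left, 3) ⇒ at (4,3), heading west
all 8 alternatives checked — unique.

arc(left, 3), arc(left, 3), arc(left, 3)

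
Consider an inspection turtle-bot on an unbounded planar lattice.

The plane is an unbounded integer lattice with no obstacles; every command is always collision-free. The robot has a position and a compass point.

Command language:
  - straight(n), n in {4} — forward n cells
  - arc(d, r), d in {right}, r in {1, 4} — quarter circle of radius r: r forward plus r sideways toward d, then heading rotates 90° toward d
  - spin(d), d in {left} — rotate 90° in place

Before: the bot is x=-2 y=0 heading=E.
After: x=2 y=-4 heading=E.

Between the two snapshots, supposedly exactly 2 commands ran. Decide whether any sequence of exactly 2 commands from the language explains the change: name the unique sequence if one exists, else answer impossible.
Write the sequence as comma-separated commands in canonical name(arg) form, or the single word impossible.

arc(right, 4), spin(left)

key: order matters: swapping arc(right, 4) and spin(left) lands elsewhere
initial: x=-2 y=0 heading=E
1. arc(right, 4) → x=2 y=-4 heading=S
2. spin(left) → x=2 y=-4 heading=E
no other 2-command option fits: unique.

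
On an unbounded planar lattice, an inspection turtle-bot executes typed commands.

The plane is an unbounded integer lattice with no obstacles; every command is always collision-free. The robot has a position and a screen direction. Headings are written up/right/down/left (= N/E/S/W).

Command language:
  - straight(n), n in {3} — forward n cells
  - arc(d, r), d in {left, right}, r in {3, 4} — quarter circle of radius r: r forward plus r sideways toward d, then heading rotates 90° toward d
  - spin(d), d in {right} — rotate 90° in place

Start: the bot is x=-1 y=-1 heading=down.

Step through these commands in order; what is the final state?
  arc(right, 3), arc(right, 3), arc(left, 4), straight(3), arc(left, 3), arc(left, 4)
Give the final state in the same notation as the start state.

x=-13 y=-4 heading=right

begin: x=-1 y=-1 heading=down
t=1 arc(right, 3) ⇒ x=-4 y=-4 heading=left
t=2 arc(right, 3) ⇒ x=-7 y=-1 heading=up
t=3 arc(left, 4) ⇒ x=-11 y=3 heading=left
t=4 straight(3) ⇒ x=-14 y=3 heading=left
t=5 arc(left, 3) ⇒ x=-17 y=0 heading=down
t=6 arc(left, 4) ⇒ x=-13 y=-4 heading=right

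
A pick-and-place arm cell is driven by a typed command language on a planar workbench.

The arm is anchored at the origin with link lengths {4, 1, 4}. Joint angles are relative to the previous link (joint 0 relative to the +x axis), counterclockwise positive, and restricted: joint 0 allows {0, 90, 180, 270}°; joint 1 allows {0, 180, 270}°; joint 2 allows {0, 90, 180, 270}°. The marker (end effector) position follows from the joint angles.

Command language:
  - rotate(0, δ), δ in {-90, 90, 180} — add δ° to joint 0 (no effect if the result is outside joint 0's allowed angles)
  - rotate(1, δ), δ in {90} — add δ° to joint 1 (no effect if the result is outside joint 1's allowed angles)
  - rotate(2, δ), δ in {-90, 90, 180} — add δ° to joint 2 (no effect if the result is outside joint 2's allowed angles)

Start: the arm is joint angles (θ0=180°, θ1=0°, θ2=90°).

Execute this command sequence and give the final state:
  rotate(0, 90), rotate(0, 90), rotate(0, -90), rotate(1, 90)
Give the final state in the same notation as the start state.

joint angles (θ0=270°, θ1=0°, θ2=90°)

t0: joint angles (θ0=180°, θ1=0°, θ2=90°)
[1] after rotate(0, 90): joint angles (θ0=270°, θ1=0°, θ2=90°)
[2] after rotate(0, 90): joint angles (θ0=0°, θ1=0°, θ2=90°)
[3] after rotate(0, -90): joint angles (θ0=270°, θ1=0°, θ2=90°)
[4] after rotate(1, 90): joint angles (θ0=270°, θ1=0°, θ2=90°)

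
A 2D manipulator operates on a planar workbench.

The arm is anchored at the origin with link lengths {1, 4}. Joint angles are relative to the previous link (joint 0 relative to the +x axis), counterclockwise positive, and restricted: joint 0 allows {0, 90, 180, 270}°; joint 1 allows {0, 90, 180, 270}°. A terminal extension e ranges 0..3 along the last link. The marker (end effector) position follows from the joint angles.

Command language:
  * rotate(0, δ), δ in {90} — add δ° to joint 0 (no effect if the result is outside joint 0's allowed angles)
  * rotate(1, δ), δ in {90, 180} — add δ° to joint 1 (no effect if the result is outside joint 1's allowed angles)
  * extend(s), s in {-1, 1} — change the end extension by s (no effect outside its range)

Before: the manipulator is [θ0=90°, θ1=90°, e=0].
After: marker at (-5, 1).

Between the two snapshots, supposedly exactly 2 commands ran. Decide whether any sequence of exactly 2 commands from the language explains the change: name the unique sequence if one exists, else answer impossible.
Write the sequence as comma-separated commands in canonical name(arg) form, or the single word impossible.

key: order matters: swapping extend(-1) and extend(1) lands elsewhere
begin: [θ0=90°, θ1=90°, e=0]
[1] after extend(-1): [θ0=90°, θ1=90°, e=0]
[2] after extend(1): [θ0=90°, θ1=90°, e=1]
no rival 2-sequence matches.

extend(-1), extend(1)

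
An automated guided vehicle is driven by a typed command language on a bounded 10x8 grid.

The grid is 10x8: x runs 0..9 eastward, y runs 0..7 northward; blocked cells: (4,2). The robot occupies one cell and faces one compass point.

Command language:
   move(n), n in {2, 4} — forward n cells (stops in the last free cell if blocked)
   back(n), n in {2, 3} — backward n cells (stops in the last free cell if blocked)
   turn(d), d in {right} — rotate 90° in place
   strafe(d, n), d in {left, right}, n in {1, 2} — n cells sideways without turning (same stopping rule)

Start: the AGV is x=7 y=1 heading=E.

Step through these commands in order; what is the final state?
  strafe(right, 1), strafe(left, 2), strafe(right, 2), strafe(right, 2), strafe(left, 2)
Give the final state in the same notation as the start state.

initial: x=7 y=1 heading=E
t=1 strafe(right, 1) ⇒ x=7 y=0 heading=E
t=2 strafe(left, 2) ⇒ x=7 y=2 heading=E
t=3 strafe(right, 2) ⇒ x=7 y=0 heading=E
t=4 strafe(right, 2) ⇒ x=7 y=0 heading=E
t=5 strafe(left, 2) ⇒ x=7 y=2 heading=E

x=7 y=2 heading=E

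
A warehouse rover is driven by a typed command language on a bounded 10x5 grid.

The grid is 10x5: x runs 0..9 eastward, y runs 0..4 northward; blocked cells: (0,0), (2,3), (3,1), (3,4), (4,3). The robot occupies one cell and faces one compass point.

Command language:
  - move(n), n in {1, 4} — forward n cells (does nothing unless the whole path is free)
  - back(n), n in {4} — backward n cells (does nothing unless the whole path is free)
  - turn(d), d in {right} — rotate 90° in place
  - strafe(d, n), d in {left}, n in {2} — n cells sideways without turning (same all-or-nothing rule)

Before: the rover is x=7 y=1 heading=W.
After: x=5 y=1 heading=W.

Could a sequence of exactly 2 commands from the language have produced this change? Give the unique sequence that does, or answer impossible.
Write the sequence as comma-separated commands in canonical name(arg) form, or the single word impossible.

move(1), move(1)

key: still facing W at the end — nothing in the sequence rotates
initial: x=7 y=1 heading=W
t=1 move(1) ⇒ x=6 y=1 heading=W
t=2 move(1) ⇒ x=5 y=1 heading=W
all 25 alternatives checked — unique.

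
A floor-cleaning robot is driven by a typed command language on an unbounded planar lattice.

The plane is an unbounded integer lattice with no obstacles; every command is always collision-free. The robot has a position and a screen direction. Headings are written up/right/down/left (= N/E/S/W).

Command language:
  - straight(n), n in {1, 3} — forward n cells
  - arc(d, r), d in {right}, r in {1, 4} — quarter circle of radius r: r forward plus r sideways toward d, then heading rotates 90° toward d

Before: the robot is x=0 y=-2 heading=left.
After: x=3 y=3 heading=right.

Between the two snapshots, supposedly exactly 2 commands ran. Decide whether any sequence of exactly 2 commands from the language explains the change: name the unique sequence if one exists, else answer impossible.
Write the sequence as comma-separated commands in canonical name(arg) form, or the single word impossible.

key: order matters: swapping arc(right, 1) and arc(right, 4) lands elsewhere
t0: x=0 y=-2 heading=left
t=1 arc(right, 1) ⇒ x=-1 y=-1 heading=up
t=2 arc(right, 4) ⇒ x=3 y=3 heading=right
no other 2-command option fits: unique.

arc(right, 1), arc(right, 4)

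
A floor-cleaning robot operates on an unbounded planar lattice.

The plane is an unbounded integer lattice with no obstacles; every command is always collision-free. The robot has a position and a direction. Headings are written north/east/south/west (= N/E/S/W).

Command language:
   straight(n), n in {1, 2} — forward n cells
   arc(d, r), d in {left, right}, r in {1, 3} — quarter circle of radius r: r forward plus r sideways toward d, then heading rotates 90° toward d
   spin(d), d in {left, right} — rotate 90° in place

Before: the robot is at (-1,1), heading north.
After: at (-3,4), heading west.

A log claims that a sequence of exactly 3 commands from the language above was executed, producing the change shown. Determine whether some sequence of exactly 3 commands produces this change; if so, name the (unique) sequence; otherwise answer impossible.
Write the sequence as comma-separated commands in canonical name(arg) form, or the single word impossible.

key: running straight(1) before straight(2) would end elsewhere — order is forced
start: at (-1,1), heading north
step 1 (straight(2)): at (-1,3), heading north
step 2 (arc(left, 1)): at (-2,4), heading west
step 3 (straight(1)): at (-3,4), heading west
no rival 3-sequence matches.

straight(2), arc(left, 1), straight(1)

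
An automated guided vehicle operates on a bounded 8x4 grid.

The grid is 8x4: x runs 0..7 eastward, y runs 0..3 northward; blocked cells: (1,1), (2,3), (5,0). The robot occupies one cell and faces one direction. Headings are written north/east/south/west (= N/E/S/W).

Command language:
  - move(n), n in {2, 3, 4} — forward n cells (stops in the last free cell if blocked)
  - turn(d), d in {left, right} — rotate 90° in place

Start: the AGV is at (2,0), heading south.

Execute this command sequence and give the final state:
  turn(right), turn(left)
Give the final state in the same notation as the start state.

at (2,0), heading south

begin: at (2,0), heading south
1. turn(right) → at (2,0), heading west
2. turn(left) → at (2,0), heading south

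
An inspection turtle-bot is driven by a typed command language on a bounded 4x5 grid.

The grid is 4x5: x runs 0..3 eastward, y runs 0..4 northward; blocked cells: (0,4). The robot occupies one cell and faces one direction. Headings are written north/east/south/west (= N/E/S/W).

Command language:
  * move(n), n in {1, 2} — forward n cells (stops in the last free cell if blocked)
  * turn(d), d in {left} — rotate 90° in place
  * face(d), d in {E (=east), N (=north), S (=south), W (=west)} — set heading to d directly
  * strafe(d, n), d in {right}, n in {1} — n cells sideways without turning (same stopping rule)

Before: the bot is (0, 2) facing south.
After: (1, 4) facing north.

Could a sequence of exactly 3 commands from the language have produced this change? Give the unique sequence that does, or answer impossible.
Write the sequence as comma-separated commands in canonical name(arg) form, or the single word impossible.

face(N), strafe(right, 1), move(2)

key: running move(2) before face(N) would end elsewhere — order is forced
start: (0, 2) facing south
t=1 face(N) ⇒ (0, 2) facing north
t=2 strafe(right, 1) ⇒ (1, 2) facing north
t=3 move(2) ⇒ (1, 4) facing north
no other 3-command option fits: unique.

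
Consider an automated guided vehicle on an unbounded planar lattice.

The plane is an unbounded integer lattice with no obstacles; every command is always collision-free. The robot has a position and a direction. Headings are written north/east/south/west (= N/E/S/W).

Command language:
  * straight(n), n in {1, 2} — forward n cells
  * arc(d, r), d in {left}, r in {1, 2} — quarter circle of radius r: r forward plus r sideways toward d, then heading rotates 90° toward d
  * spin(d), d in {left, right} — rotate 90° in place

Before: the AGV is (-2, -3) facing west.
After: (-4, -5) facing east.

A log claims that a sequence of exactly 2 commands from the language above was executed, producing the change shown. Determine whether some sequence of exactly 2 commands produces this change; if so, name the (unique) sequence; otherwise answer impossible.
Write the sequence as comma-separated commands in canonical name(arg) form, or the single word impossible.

key: running spin(left) before arc(left, 2) would end elsewhere — order is forced
initial: (-2, -3) facing west
t=1 arc(left, 2) ⇒ (-4, -5) facing south
t=2 spin(left) ⇒ (-4, -5) facing east
no other 2-command option fits: unique.

arc(left, 2), spin(left)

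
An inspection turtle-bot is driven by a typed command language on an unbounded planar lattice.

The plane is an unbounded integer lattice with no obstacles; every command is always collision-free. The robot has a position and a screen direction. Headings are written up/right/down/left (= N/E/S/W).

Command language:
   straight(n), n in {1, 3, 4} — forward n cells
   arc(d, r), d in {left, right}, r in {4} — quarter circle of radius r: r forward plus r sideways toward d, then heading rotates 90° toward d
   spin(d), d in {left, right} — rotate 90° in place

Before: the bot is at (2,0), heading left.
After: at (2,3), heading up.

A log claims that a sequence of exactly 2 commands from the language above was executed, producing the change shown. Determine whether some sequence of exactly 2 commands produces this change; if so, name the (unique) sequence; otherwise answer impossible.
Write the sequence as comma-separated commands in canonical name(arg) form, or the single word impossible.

spin(right), straight(3)

key: cell and facing (now N) both changed — the 2 commands mix motion and turning
start: at (2,0), heading left
t=1 spin(right) ⇒ at (2,0), heading up
t=2 straight(3) ⇒ at (2,3), heading up
all 49 alternatives checked — unique.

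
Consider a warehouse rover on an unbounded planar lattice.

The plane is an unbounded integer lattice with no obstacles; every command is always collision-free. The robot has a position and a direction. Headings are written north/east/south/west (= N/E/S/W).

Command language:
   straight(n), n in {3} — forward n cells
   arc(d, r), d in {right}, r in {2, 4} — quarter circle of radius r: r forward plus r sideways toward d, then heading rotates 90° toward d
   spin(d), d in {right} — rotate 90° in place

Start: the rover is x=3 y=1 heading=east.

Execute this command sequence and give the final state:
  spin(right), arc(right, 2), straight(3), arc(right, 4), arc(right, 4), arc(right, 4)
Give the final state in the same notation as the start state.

x=2 y=3 heading=south

initial: x=3 y=1 heading=east
step 1 (spin(right)): x=3 y=1 heading=south
step 2 (arc(right, 2)): x=1 y=-1 heading=west
step 3 (straight(3)): x=-2 y=-1 heading=west
step 4 (arc(right, 4)): x=-6 y=3 heading=north
step 5 (arc(right, 4)): x=-2 y=7 heading=east
step 6 (arc(right, 4)): x=2 y=3 heading=south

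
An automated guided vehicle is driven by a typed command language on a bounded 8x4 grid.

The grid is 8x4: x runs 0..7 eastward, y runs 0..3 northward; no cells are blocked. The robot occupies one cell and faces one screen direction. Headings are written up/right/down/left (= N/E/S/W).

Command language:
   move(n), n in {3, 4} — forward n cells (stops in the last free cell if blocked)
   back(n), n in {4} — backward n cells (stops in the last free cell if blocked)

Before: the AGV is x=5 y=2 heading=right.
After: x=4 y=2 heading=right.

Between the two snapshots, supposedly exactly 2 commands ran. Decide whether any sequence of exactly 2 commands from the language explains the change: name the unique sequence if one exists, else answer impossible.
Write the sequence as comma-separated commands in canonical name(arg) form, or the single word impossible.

key: running move(3) before back(4) would end elsewhere — order is forced
begin: x=5 y=2 heading=right
1. back(4) → x=1 y=2 heading=right
2. move(3) → x=4 y=2 heading=right
no other 2-command option fits: unique.

back(4), move(3)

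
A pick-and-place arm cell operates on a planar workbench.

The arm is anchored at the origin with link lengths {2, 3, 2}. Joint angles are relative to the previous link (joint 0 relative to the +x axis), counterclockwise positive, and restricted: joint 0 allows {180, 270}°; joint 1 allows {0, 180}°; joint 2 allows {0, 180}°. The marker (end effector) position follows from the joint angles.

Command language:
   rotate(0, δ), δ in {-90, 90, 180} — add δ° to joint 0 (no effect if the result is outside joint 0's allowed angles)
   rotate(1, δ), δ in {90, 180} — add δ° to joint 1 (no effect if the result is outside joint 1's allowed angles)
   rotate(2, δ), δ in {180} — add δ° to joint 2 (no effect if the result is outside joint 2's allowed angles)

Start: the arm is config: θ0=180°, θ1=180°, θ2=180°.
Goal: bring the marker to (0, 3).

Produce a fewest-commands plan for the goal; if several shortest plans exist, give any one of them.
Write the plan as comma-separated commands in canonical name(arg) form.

rotate(2, 180), rotate(0, 90)

start: config: θ0=180°, θ1=180°, θ2=180°
1. rotate(2, 180) → config: θ0=180°, θ1=180°, θ2=0°
2. rotate(0, 90) → config: θ0=270°, θ1=180°, θ2=0°
nothing shorter than 2 reaches the goal.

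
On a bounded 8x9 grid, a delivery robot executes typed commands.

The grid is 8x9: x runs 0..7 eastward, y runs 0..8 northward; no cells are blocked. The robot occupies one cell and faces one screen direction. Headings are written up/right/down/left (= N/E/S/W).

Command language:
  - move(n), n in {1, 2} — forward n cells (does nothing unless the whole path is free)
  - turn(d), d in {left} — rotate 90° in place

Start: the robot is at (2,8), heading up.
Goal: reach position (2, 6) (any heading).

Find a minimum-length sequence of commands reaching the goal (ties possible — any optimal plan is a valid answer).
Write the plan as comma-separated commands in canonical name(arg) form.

turn(left), turn(left), move(2)

from: at (2,8), heading up
t=1 turn(left) ⇒ at (2,8), heading left
t=2 turn(left) ⇒ at (2,8), heading down
t=3 move(2) ⇒ at (2,6), heading down
nothing shorter than 3 reaches the goal.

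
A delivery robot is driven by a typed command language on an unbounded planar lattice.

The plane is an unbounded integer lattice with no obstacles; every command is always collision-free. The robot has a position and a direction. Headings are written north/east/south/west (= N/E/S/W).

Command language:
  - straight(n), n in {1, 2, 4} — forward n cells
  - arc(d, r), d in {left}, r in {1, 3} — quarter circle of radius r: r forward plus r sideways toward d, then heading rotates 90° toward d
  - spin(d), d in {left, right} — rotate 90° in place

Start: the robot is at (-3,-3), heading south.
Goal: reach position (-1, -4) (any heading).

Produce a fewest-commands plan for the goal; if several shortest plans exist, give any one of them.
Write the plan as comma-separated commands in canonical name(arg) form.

from: at (-3,-3), heading south
1. arc(left, 1) → at (-2,-4), heading east
2. straight(1) → at (-1,-4), heading east
no 1-step plan works, so 2 is optimal.

arc(left, 1), straight(1)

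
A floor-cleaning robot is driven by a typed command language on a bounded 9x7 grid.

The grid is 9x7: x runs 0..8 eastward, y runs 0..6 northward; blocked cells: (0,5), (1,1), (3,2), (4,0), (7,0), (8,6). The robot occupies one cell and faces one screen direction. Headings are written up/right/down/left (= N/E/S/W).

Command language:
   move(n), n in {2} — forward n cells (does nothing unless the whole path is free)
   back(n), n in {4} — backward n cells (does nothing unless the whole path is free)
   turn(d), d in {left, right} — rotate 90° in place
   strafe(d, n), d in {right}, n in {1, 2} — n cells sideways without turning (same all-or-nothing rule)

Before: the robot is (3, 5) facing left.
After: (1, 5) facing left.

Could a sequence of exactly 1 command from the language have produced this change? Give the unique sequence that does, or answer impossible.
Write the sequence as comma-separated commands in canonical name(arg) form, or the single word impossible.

move(2)

key: still facing W — the one step turns nothing
t0: (3, 5) facing left
1. move(2) → (1, 5) facing left
all 6 alternatives checked — unique.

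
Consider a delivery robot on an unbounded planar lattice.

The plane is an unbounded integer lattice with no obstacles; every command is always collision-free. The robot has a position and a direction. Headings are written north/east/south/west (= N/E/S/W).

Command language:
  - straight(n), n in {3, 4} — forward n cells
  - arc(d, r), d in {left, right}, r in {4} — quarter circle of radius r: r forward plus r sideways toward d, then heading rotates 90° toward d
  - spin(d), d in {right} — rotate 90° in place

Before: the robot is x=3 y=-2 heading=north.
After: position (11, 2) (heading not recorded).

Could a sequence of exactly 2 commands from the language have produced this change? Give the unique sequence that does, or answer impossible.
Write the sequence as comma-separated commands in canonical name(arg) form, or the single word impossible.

key: running straight(4) before arc(right, 4) would end elsewhere — order is forced
begin: x=3 y=-2 heading=north
1. arc(right, 4) → x=7 y=2 heading=east
2. straight(4) → x=11 y=2 heading=east
no other 2-command option fits: unique.

arc(right, 4), straight(4)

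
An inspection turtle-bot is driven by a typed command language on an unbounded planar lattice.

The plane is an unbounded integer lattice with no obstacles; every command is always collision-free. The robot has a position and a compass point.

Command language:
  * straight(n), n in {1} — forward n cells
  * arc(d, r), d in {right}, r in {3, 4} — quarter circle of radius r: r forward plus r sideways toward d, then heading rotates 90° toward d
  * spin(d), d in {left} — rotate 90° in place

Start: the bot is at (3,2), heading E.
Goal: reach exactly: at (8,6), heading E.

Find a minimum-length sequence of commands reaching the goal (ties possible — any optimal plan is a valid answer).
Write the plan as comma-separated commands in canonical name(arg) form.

straight(1), spin(left), arc(right, 4)

t0: at (3,2), heading E
t=1 straight(1) ⇒ at (4,2), heading E
t=2 spin(left) ⇒ at (4,2), heading N
t=3 arc(right, 4) ⇒ at (8,6), heading E
no 2-step plan works, so 3 is optimal.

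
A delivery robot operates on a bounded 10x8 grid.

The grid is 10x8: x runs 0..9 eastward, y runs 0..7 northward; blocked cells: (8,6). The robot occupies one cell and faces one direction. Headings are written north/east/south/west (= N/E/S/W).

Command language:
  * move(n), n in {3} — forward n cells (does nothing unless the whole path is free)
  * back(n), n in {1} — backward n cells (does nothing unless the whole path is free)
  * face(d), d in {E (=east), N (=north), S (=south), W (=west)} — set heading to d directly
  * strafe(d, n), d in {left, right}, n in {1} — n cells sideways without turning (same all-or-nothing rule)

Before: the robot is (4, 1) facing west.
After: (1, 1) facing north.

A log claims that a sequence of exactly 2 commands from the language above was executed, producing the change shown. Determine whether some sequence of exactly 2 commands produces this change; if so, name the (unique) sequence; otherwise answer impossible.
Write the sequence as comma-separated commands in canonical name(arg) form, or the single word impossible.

move(3), face(N)

key: position moved to (1,1) AND the heading swung to N — translation plus rotation needed
start: (4, 1) facing west
t=1 move(3) ⇒ (1, 1) facing west
t=2 face(N) ⇒ (1, 1) facing north
uniquely the one of 64 2-step routes that fits.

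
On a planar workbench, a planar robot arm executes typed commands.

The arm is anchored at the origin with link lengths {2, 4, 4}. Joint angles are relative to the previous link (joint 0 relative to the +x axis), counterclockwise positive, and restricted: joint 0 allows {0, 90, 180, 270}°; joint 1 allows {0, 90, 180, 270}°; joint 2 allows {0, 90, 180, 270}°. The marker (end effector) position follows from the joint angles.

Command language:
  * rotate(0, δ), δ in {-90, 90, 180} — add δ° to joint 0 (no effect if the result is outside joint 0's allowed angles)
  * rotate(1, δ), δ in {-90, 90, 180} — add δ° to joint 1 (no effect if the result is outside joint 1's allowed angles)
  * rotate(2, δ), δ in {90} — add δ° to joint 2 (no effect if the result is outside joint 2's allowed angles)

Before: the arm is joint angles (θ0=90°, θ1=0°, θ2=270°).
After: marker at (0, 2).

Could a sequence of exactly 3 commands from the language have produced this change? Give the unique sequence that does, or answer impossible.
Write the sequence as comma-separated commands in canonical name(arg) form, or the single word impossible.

initial: joint angles (θ0=90°, θ1=0°, θ2=270°)
t=1 rotate(2, 90) ⇒ joint angles (θ0=90°, θ1=0°, θ2=0°)
t=2 rotate(2, 90) ⇒ joint angles (θ0=90°, θ1=0°, θ2=90°)
t=3 rotate(2, 90) ⇒ joint angles (θ0=90°, θ1=0°, θ2=180°)
all 343 alternatives checked — unique.

rotate(2, 90), rotate(2, 90), rotate(2, 90)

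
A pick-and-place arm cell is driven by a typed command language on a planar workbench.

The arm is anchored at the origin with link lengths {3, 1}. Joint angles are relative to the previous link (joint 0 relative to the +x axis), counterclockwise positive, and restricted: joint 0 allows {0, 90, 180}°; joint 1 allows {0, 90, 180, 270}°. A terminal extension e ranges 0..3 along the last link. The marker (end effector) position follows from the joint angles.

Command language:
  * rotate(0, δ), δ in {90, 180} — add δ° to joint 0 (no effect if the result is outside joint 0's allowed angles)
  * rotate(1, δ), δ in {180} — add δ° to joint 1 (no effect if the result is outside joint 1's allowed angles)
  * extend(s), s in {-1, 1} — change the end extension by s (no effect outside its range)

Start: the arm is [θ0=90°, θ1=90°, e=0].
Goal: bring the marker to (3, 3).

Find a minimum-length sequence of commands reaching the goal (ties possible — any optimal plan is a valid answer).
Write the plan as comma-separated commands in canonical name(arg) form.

from: [θ0=90°, θ1=90°, e=0]
[1] after rotate(1, 180): [θ0=90°, θ1=270°, e=0]
[2] after extend(1): [θ0=90°, θ1=270°, e=1]
[3] after extend(1): [θ0=90°, θ1=270°, e=2]
no 2-step plan works, so 3 is optimal.

rotate(1, 180), extend(1), extend(1)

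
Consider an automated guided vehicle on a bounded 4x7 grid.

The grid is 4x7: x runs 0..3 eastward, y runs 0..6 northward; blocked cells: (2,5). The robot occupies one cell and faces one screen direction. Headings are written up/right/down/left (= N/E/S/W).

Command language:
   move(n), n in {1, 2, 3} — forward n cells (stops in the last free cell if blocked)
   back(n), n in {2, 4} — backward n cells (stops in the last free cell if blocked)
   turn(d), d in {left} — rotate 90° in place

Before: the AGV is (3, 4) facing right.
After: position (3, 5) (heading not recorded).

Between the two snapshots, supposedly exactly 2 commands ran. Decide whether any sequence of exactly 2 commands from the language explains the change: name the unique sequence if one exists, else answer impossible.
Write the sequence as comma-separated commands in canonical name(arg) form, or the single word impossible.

turn(left), move(1)

key: order matters: swapping turn(left) and move(1) lands elsewhere
begin: (3, 4) facing right
[1] after turn(left): (3, 4) facing up
[2] after move(1): (3, 5) facing up
all 36 alternatives checked — unique.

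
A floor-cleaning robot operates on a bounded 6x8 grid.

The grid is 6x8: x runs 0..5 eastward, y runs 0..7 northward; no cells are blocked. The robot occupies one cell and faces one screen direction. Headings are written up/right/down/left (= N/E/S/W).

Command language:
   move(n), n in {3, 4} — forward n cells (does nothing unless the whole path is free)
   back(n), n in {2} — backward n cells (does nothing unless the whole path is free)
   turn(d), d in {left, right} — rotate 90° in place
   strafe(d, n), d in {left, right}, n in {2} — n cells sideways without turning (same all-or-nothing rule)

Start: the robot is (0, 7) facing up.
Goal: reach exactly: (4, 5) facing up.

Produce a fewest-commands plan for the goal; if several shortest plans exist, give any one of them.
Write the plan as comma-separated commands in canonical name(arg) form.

t0: (0, 7) facing up
1. back(2) → (0, 5) facing up
2. strafe(right, 2) → (2, 5) facing up
3. strafe(right, 2) → (4, 5) facing up
no 2-step plan works, so 3 is optimal.

back(2), strafe(right, 2), strafe(right, 2)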